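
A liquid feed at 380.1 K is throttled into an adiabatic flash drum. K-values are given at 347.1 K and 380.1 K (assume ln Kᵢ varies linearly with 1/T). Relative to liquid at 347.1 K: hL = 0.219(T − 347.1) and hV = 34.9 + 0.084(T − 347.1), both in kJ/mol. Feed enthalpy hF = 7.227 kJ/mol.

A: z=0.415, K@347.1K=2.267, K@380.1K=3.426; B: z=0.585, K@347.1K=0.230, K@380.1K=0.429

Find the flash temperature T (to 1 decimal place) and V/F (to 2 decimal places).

T = 353.9 K, V/F = 0.17

Adiabatic flash: solve Rachford–Rice at each trial T, then check hF = ψ·hV(T) + (1−ψ)·hL(T).
  T = 347.1 K: K = (2.267, 0.230), RR gives ψ = 0.077, H_out = 2.696 kJ/mol
  T = 380.1 K: K = (3.426, 0.429), RR gives ψ = 0.486, H_out = 22.013 kJ/mol
  T = 363.6 K: K = (2.813, 0.319), RR gives ψ = 0.286, H_out = 12.970 kJ/mol
  T = 355.4 K: K = (2.533, 0.272), RR gives ψ = 0.189, H_out = 8.186 kJ/mol
  T = 351.2 K: K = (2.396, 0.250), RR gives ψ = 0.134, H_out = 5.517 kJ/mol
  T = 353.3 K: K = (2.464, 0.261), RR gives ψ = 0.162, H_out = 6.876 kJ/mol
Linear interpolation between T = 353.3 (H_out = 6.876) and T = 355.4 (H_out = 8.186) on hF = 7.227 gives T ≈ 353.9 K, at which ψ = 0.17.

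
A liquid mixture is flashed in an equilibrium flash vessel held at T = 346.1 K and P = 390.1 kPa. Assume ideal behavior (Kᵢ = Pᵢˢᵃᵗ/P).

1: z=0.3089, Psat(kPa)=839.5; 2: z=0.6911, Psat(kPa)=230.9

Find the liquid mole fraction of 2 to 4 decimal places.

Raoult's law: Kᵢ = Pᵢˢᵃᵗ/P = Pᵢˢᵃᵗ/390.1.
  K_1 = 839.5/390.1 = 2.152012, K_2 = 230.9/390.1 = 0.591900
Material balance + equilibrium reduce to Σ zᵢ(Kᵢ−1)/(1+ψ(Kᵢ−1)) = 0.
g(0) = ΣzᵢKᵢ − 1 = 0.0738 and g(1) = 1 − Σzᵢ/Kᵢ = -0.3111, so a root lies in (0, 1).
Newton iteration, ψ⁰ = 0.5:
  ψ = 0.5000: g = -0.12855, g' = -0.3467 → ψ = 0.1293
  ψ = 0.1293: g = 0.01199, g' = -0.4388 → ψ = 0.1566
  ψ = 0.1566: g = 0.00018, g' = -0.4256 → ψ = 0.1570
Converged at ψ = 0.1570.
Compositions from xᵢ = zᵢ/(1+ψ(Kᵢ−1)), yᵢ = Kᵢxᵢ:
  1: x = 0.2616, y = 0.5629
  2: x = 0.7384, y = 0.4371

x_2 = 0.7384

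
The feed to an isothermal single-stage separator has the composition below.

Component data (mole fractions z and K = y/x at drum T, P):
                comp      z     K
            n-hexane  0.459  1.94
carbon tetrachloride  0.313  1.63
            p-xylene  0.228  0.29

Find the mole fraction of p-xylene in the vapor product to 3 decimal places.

y_p-xylene = 0.154

Material balance + equilibrium reduce to Σ zᵢ(Kᵢ−1)/(1+β(Kᵢ−1)) = 0.
Feasibility: ΣzᵢKᵢ = 1.467, Σzᵢ/Kᵢ = 1.215 — both > 1, two phases present.
Iterate (Newton) starting at β = 0.5:
  β = 0.500: g = 0.1925, g' = -0.536 → β = 0.859
  β = 0.859: g = -0.0485, g' = -0.932 → β = 0.807
  β = 0.807: g = -0.0032, g' = -0.816 → β = 0.803
Converged at β = 0.803.
Compositions from xᵢ = zᵢ/(1+β(Kᵢ−1)), yᵢ = Kᵢxᵢ:
  n-hexane: x = 0.262, y = 0.507
  carbon tetrachloride: x = 0.208, y = 0.339
  p-xylene: x = 0.531, y = 0.154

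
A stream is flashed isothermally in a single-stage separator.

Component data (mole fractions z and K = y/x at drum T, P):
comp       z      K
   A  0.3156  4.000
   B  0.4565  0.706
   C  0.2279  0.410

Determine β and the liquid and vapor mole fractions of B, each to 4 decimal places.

β = 0.5471, x_B = 0.5440, y_B = 0.3841

Material balance + equilibrium reduce to Σ zᵢ(Kᵢ−1)/(1+β(Kᵢ−1)) = 0.
g(0) = ΣzᵢKᵢ − 1 = 0.6781 and g(1) = 1 − Σzᵢ/Kᵢ = -0.2814, so a root lies in (0, 1).
Iterate (Newton) starting at β = 0.57:
  β = 0.5700: g = -0.01445, g' = -0.6238 → β = 0.5468
  β = 0.5468: g = 0.00014, g' = -0.6363 → β = 0.5471
Converged at β = 0.5471.
Compositions from xᵢ = zᵢ/(1+β(Kᵢ−1)), yᵢ = Kᵢxᵢ:
  A: x = 0.1195, y = 0.4780
  B: x = 0.5440, y = 0.3841
  C: x = 0.3365, y = 0.1380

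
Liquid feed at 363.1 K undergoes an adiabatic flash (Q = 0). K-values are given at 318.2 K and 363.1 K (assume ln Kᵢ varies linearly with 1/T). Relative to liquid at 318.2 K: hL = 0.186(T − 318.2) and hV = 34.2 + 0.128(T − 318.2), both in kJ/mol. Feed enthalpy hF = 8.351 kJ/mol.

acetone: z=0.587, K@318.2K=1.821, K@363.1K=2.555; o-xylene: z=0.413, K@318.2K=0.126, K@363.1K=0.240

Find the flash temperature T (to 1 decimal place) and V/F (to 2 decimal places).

T = 323.1 K, V/F = 0.22

Adiabatic flash: solve Rachford–Rice at each trial T, then check hF = ψ·hV(T) + (1−ψ)·hL(T).
  T = 318.2 K: K = (1.821, 0.126), RR gives ψ = 0.169, H_out = 5.765 kJ/mol
  T = 363.1 K: K = (2.555, 0.240), RR gives ψ = 0.507, H_out = 24.363 kJ/mol
  T = 340.6 K: K = (2.180, 0.178), RR gives ψ = 0.364, H_out = 16.136 kJ/mol
  T = 329.4 K: K = (1.999, 0.150), RR gives ψ = 0.277, H_out = 11.390 kJ/mol
  T = 323.8 K: K = (1.909, 0.138), RR gives ψ = 0.227, H_out = 8.721 kJ/mol
  T = 321.0 K: K = (1.865, 0.132), RR gives ψ = 0.199, H_out = 7.285 kJ/mol
  T = 322.4 K: K = (1.887, 0.135), RR gives ψ = 0.213, H_out = 8.012 kJ/mol
Linear interpolation between T = 322.4 (H_out = 8.012) and T = 323.8 (H_out = 8.721) on hF = 8.351 gives T ≈ 323.1 K, at which ψ = 0.22.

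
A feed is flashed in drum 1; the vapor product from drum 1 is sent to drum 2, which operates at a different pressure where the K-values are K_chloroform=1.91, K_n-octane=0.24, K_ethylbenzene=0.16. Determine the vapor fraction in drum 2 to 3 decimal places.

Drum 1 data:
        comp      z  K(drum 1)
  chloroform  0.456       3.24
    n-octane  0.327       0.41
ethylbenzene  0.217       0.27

Drum 1:
Material balance + equilibrium reduce to Σ zᵢ(Kᵢ−1)/(1+ψ₁(Kᵢ−1)) = 0.
g(0) = ΣzᵢKᵢ − 1 = 0.670 and g(1) = 1 − Σzᵢ/Kᵢ = -0.742, so a root lies in (0, 1).
Iterate (Newton) starting at ψ₁ = 0.65:
  ψ₁ = 0.650: g = -0.1985, g' = -1.098 → ψ₁ = 0.469
  ψ₁ = 0.469: g = -0.0096, g' = -1.029 → ψ₁ = 0.460
Converged at ψ₁ = 0.460.
Drum-1 compositions:
  chloroform: x = 0.225, y = 0.728
  n-octane: x = 0.449, y = 0.184
  ethylbenzene: x = 0.327, y = 0.088
Drum-2 feed = drum-1 vapor: z₂ = (0.7278, 0.1840, 0.0882).
Drum 2:
Material balance + equilibrium reduce to Σ zᵢ(Kᵢ−1)/(1+ψ₂(Kᵢ−1)) = 0.
g(0) = ΣzᵢKᵢ − 1 = 0.448 and g(1) = 1 − Σzᵢ/Kᵢ = -0.699, so a root lies in (0, 1).
Newton iteration, ψ₂⁰ = 0.5:
  ψ₂ = 0.500: g = 0.1020, g' = -0.746 → ψ₂ = 0.637
  ψ₂ = 0.637: g = -0.0108, g' = -0.928 → ψ₂ = 0.625
Converged at ψ₂ = 0.625.
  chloroform: x = 0.464, y = 0.886
  n-octane: x = 0.350, y = 0.084
  ethylbenzene: x = 0.186, y = 0.030

V/F (drum 2) = 0.625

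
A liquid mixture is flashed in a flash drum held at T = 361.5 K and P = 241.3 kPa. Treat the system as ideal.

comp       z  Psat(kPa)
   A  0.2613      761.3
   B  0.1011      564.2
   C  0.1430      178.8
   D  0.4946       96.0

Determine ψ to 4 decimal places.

ψ = 0.3436

Raoult's law: Kᵢ = Pᵢˢᵃᵗ/P = Pᵢˢᵃᵗ/241.3.
  K_A = 761.3/241.3 = 3.154994, K_B = 564.2/241.3 = 2.338168, K_C = 178.8/241.3 = 0.740986, K_D = 96.0/241.3 = 0.397845
Material balance + equilibrium reduce to Σ zᵢ(Kᵢ−1)/(1+ψ(Kᵢ−1)) = 0.
Check two-phase: ΣzᵢKᵢ = 1.3635 > 1 and Σzᵢ/Kᵢ = 1.5622 > 1, so g(0) = 0.3635 > 0 and g(1) = -0.5622 < 0.
Iterate (Newton) starting at ψ = 0.49:
  ψ = 0.4900: g = -0.10931, g' = -0.7266 → ψ = 0.3396
  ψ = 0.3396: g = 0.00320, g' = -0.7851 → ψ = 0.3436
Converged at ψ = 0.3436.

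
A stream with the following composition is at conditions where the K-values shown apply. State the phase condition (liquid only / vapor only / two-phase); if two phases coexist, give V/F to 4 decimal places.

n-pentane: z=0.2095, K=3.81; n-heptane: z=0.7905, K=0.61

ΣzᵢKᵢ = 1.2804; Σzᵢ/Kᵢ = 1.3509.
Both exceed 1, so a two-phase solution exists.
Rachford–Rice: g(ψ) = Σ zᵢ(Kᵢ−1)/(1+ψ(Kᵢ−1)) = 0.
Binary case is linear: z₁(K₁−1)(1+ψ(K₂−1)) + z₂(K₂−1)(1+ψ(K₁−1)) = 0
⇒ ψ = [z₁(K₁−1)+z₂(K₂−1)] / [−(K₁−1)(K₂−1)] = 0.28040/1.09590 = 0.2559

two-phase, V/F = 0.2559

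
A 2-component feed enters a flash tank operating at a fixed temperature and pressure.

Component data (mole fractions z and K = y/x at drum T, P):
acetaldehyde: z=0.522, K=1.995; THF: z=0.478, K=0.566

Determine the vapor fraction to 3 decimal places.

Let ψ = V/F and solve Σ zᵢ(Kᵢ−1)/(1+ψ(Kᵢ−1)) = 0.
Feasibility: ΣzᵢKᵢ = 1.312, Σzᵢ/Kᵢ = 1.106 — both > 1, two phases present.
Binary case is linear: z₁(K₁−1)(1+ψ(K₂−1)) + z₂(K₂−1)(1+ψ(K₁−1)) = 0
⇒ ψ = [z₁(K₁−1)+z₂(K₂−1)] / [−(K₁−1)(K₂−1)] = 0.3119/0.4318 = 0.722

ψ = 0.722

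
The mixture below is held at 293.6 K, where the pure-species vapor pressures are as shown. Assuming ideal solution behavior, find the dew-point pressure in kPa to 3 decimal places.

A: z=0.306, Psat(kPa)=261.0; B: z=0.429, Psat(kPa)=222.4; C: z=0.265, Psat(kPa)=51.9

Pdew = 121.842 kPa

At the dew point ψ → 1, so Σzᵢ/Kᵢ = 1 with Kᵢ = Pᵢˢᵃᵗ/P ⇒ 1/P = Σzᵢ/Pᵢˢᵃᵗ.
1/P = 0.306/261.0 + 0.429/222.4 + 0.265/51.9 = 0.008207 ⇒ P = 121.842 kPa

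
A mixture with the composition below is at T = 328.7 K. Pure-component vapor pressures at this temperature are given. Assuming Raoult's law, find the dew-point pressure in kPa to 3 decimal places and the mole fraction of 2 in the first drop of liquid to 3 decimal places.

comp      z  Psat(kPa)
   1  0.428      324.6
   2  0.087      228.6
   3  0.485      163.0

Pdew = 213.923 kPa, x_2 = 0.081

At the dew point ψ → 1, so Σzᵢ/Kᵢ = 1 with Kᵢ = Pᵢˢᵃᵗ/P ⇒ 1/P = Σzᵢ/Pᵢˢᵃᵗ.
1/P = 0.428/324.6 + 0.087/228.6 + 0.485/163.0 = 0.004675 ⇒ P = 213.923 kPa
xᵢ = zᵢP/Pᵢˢᵃᵗ ⇒ x_2 = 0.087·213.923/228.6 = 0.081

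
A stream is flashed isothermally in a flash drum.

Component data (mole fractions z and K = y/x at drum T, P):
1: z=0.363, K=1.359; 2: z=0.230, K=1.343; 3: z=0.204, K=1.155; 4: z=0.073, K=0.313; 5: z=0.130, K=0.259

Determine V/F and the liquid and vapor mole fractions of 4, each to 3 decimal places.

Rachford–Rice: g(V/F) = Σ zᵢ(Kᵢ−1)/(1+V/F(Kᵢ−1)) = 0.
Feasibility: ΣzᵢKᵢ = 1.094, Σzᵢ/Kᵢ = 1.350 — both > 1, two phases present.
Newton–Raphson from V/F = 0.5:
  V/F = 0.500: g = -0.0222, g' = -0.318 → V/F = 0.430
  V/F = 0.430: g = -0.0013, g' = -0.283 → V/F = 0.426
  V/F = 0.426: g = -0.0000, g' = -0.281 → V/F = 0.425
Converged at V/F = 0.425.
Compositions from xᵢ = zᵢ/(1+V/F(Kᵢ−1)), yᵢ = Kᵢxᵢ:
  1: x = 0.315, y = 0.428
  2: x = 0.201, y = 0.270
  3: x = 0.191, y = 0.221
  4: x = 0.103, y = 0.032
  5: x = 0.190, y = 0.049

V/F = 0.425, x_4 = 0.103, y_4 = 0.032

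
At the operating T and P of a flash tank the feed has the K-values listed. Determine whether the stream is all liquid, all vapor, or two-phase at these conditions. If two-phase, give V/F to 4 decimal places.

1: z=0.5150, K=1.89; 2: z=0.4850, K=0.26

two-phase, V/F = 0.1510

ΣzᵢKᵢ = 1.0995; Σzᵢ/Kᵢ = 2.1379.
Both exceed 1, so a two-phase solution exists.
Let ψ = V/F and solve Σ zᵢ(Kᵢ−1)/(1+ψ(Kᵢ−1)) = 0.
Iterate (Newton) starting at ψ = 0.5:
  ψ = 0.5000: g = -0.25249, g' = -0.8645 → ψ = 0.2079
  ψ = 0.2079: g = -0.03740, g' = -0.6614 → ψ = 0.1514
  ψ = 0.1514: g = -0.00026, g' = -0.6536 → ψ = 0.1510
Converged at ψ = 0.1510.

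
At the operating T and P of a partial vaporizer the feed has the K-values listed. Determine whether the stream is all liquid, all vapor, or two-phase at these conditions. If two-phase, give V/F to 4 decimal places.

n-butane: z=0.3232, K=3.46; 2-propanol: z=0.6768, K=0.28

ΣzᵢKᵢ = 1.3078; Σzᵢ/Kᵢ = 2.5106.
Both exceed 1, so a two-phase solution exists.
Binary case is linear: z₁(K₁−1)(1+ψ(K₂−1)) + z₂(K₂−1)(1+ψ(K₁−1)) = 0
⇒ ψ = [z₁(K₁−1)+z₂(K₂−1)] / [−(K₁−1)(K₂−1)] = 0.30778/1.77120 = 0.1738

two-phase, V/F = 0.1738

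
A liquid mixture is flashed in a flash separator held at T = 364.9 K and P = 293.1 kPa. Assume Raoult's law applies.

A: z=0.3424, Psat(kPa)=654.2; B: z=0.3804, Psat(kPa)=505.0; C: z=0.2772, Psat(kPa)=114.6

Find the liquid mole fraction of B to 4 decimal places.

x_B = 0.2315

Raoult's law: Kᵢ = Pᵢˢᵃᵗ/P = Pᵢˢᵃᵗ/293.1.
  K_A = 654.2/293.1 = 2.232003, K_B = 505.0/293.1 = 1.722961, K_C = 114.6/293.1 = 0.390993
Newton iteration, ψ⁰ = 0.37:
  ψ = 0.3700: g = 0.28881, g' = -0.5403 → ψ = 0.9045
  ψ = 0.9045: g = -0.01010, g' = -0.6986 → ψ = 0.8901
  ψ = 0.8901: g = -0.00012, g' = -0.6821 → ψ = 0.8899
Converged at ψ = 0.8899.
Compositions from xᵢ = zᵢ/(1+ψ(Kᵢ−1)), yᵢ = Kᵢxᵢ:
  A: x = 0.1633, y = 0.3646
  B: x = 0.2315, y = 0.3988
  C: x = 0.6052, y = 0.2366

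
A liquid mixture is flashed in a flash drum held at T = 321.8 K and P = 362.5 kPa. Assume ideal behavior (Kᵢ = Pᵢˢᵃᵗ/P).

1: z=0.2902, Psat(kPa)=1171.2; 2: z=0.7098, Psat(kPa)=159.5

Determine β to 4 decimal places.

β = 0.2000

Raoult's law: Kᵢ = Pᵢˢᵃᵗ/P = Pᵢˢᵃᵗ/362.5.
  K_1 = 1171.2/362.5 = 3.230897, K_2 = 159.5/362.5 = 0.440000
Rachford–Rice: g(β) = Σ zᵢ(Kᵢ−1)/(1+β(Kᵢ−1)) = 0.
g(0) = ΣzᵢKᵢ − 1 = 0.2499 and g(1) = 1 − Σzᵢ/Kᵢ = -0.7030, so a root lies in (0, 1).
Binary case is linear: z₁(K₁−1)(1+β(K₂−1)) + z₂(K₂−1)(1+β(K₁−1)) = 0
⇒ β = [z₁(K₁−1)+z₂(K₂−1)] / [−(K₁−1)(K₂−1)] = 0.24992/1.24930 = 0.2000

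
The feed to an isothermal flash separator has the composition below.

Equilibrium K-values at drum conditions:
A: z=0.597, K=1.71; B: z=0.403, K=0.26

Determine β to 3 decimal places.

β = 0.239

Let β = V/F and solve Σ zᵢ(Kᵢ−1)/(1+β(Kᵢ−1)) = 0.
Feasibility: ΣzᵢKᵢ = 1.126, Σzᵢ/Kᵢ = 1.899 — both > 1, two phases present.
Binary case is linear: z₁(K₁−1)(1+β(K₂−1)) + z₂(K₂−1)(1+β(K₁−1)) = 0
⇒ β = [z₁(K₁−1)+z₂(K₂−1)] / [−(K₁−1)(K₂−1)] = 0.1256/0.5254 = 0.239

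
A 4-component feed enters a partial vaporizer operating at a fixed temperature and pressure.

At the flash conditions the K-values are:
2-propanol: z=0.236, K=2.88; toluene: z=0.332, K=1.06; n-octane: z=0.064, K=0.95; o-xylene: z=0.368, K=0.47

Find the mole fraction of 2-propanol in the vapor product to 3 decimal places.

y_2-propanol = 0.368

Rachford–Rice: g(ψ) = Σ zᵢ(Kᵢ−1)/(1+ψ(Kᵢ−1)) = 0.
Feasibility: ΣzᵢKᵢ = 1.265, Σzᵢ/Kᵢ = 1.245 — both > 1, two phases present.
Newton iteration, ψ⁰ = 0.58:
  ψ = 0.580: g = -0.0534, g' = -0.408 → ψ = 0.449
  ψ = 0.449: g = 0.0008, g' = -0.425 → ψ = 0.451
Converged at ψ = 0.451.
Compositions from xᵢ = zᵢ/(1+ψ(Kᵢ−1)), yᵢ = Kᵢxᵢ:
  2-propanol: x = 0.128, y = 0.368
  toluene: x = 0.323, y = 0.343
  n-octane: x = 0.065, y = 0.062
  o-xylene: x = 0.484, y = 0.227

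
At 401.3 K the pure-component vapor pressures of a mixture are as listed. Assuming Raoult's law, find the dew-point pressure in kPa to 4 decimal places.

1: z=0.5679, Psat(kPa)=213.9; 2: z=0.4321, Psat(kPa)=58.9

At the dew point ψ → 1, so Σzᵢ/Kᵢ = 1 with Kᵢ = Pᵢˢᵃᵗ/P ⇒ 1/P = Σzᵢ/Pᵢˢᵃᵗ.
1/P = 0.5679/213.9 + 0.4321/58.9 = 0.0099911 ⇒ P = 100.0887 kPa

Pdew = 100.0887 kPa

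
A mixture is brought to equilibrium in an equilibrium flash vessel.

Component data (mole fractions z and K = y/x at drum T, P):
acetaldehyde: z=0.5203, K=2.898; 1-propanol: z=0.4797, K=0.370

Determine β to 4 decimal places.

Let β = V/F and solve Σ zᵢ(Kᵢ−1)/(1+β(Kᵢ−1)) = 0.
Feasibility: ΣzᵢKᵢ = 1.6853, Σzᵢ/Kᵢ = 1.4760 — both > 1, two phases present.
Newton–Raphson from β = 0.4:
  β = 0.4000: g = 0.15733, g' = -0.9459 → β = 0.5663
  β = 0.5663: g = 0.00611, g' = -0.8956 → β = 0.5731
Converged at β = 0.5731.

β = 0.5731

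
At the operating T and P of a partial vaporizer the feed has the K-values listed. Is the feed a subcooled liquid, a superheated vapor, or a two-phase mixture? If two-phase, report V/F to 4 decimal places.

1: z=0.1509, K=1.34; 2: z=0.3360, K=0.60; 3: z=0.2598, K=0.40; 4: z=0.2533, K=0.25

subcooled liquid

ΣzᵢKᵢ = 0.5711; Σzᵢ/Kᵢ = 2.3353.
Since ΣzᵢKᵢ < 1 the mixture is below its bubble point — single liquid phase.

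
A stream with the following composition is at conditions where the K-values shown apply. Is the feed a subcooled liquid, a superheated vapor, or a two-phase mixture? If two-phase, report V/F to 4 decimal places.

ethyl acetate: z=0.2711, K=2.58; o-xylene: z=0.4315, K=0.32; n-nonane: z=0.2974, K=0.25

subcooled liquid

ΣzᵢKᵢ = 0.9119; Σzᵢ/Kᵢ = 2.6431.
Since ΣzᵢKᵢ < 1 the mixture is below its bubble point — single liquid phase.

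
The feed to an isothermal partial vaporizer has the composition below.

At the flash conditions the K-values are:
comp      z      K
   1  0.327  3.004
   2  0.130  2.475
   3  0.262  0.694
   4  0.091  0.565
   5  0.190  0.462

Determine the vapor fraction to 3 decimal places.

Rachford–Rice: g(ψ) = Σ zᵢ(Kᵢ−1)/(1+ψ(Kᵢ−1)) = 0.
Check two-phase: ΣzᵢKᵢ = 1.625 > 1 and Σzᵢ/Kᵢ = 1.111 > 1, so g(0) = 0.625 > 0 and g(1) = -0.111 < 0.
Iterate (Newton) starting at ψ = 0.31:
  ψ = 0.310: g = 0.2788, g' = -0.765 → ψ = 0.674
  ψ = 0.674: g = 0.0573, g' = -0.517 → ψ = 0.785
  ψ = 0.785: g = 0.0008, g' = -0.506 → ψ = 0.787
Converged at ψ = 0.787.

ψ = 0.787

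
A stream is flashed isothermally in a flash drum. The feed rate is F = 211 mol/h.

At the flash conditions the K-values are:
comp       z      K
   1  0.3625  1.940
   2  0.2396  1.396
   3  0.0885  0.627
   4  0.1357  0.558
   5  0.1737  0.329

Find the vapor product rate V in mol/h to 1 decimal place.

V = 114.6 mol/h

Newton–Raphson from ψ = 0.5:
  ψ = 0.5000: g = 0.01803, g' = -0.4138 → ψ = 0.5436
  ψ = 0.5436: g = -0.00023, g' = -0.4248 → ψ = 0.5430
Converged at ψ = 0.5430.
Then V = ψ·F = 0.5430·211 = 114.6 mol/h and L = F − V = 96.4 mol/h.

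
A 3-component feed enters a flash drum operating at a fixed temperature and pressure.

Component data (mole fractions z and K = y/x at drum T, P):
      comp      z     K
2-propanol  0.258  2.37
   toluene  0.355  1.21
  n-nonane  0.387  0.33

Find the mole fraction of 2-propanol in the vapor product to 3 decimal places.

y_2-propanol = 0.436

Rachford–Rice: g(V/F) = Σ zᵢ(Kᵢ−1)/(1+V/F(Kᵢ−1)) = 0.
Feasibility: ΣzᵢKᵢ = 1.169, Σzᵢ/Kᵢ = 1.575 — both > 1, two phases present.
Newton iteration, V/F⁰ = 0.5:
  V/F = 0.500: g = -0.1127, g' = -0.576 → V/F = 0.304
  V/F = 0.304: g = -0.0062, g' = -0.529 → V/F = 0.293
Converged at V/F = 0.293.
Compositions from xᵢ = zᵢ/(1+V/F(Kᵢ−1)), yᵢ = Kᵢxᵢ:
  2-propanol: x = 0.184, y = 0.436
  toluene: x = 0.334, y = 0.405
  n-nonane: x = 0.481, y = 0.159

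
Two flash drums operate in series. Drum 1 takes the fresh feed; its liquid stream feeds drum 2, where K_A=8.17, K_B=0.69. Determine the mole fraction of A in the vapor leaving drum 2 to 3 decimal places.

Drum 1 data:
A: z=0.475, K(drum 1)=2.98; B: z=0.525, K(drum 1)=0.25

Drum 1:
Rachford–Rice: g(ψ₁) = Σ zᵢ(Kᵢ−1)/(1+ψ₁(Kᵢ−1)) = 0.
Check two-phase: ΣzᵢKᵢ = 1.547 > 1 and Σzᵢ/Kᵢ = 2.259 > 1, so g(0) = 0.547 > 0 and g(1) = -1.259 < 0.
Binary case is linear: z₁(K₁−1)(1+ψ₁(K₂−1)) + z₂(K₂−1)(1+ψ₁(K₁−1)) = 0
⇒ ψ₁ = [z₁(K₁−1)+z₂(K₂−1)] / [−(K₁−1)(K₂−1)] = 0.5467/1.4850 = 0.368
Drum-1 compositions:
  A: x = 0.275, y = 0.819
  B: x = 0.725, y = 0.181
Drum-2 feed = drum-1 liquid: z₂ = (0.2747, 0.7253).
Drum 2:
Material balance + equilibrium reduce to Σ zᵢ(Kᵢ−1)/(1+ψ₂(Kᵢ−1)) = 0.
Feasibility: ΣzᵢKᵢ = 2.745, Σzᵢ/Kᵢ = 1.085 — both > 1, two phases present.
Binary case is linear: z₁(K₁−1)(1+ψ₂(K₂−1)) + z₂(K₂−1)(1+ψ₂(K₁−1)) = 0
⇒ ψ₂ = [z₁(K₁−1)+z₂(K₂−1)] / [−(K₁−1)(K₂−1)] = 1.7449/2.2227 = 0.785
  A: x = 0.041, y = 0.339
  B: x = 0.959, y = 0.661

y_A (drum 2) = 0.339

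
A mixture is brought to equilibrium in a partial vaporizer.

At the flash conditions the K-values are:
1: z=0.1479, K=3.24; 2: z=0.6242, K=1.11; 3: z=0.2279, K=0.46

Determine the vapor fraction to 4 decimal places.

Let ψ = V/F and solve Σ zᵢ(Kᵢ−1)/(1+ψ(Kᵢ−1)) = 0.
Check two-phase: ΣzᵢKᵢ = 1.2769 > 1 and Σzᵢ/Kᵢ = 1.1034 > 1, so g(0) = 0.2769 > 0 and g(1) = -0.1034 < 0.
Iterate (Newton) starting at ψ = 0.5:
  ψ = 0.5000: g = 0.05277, g' = -0.2966 → ψ = 0.6779
  ψ = 0.6779: g = 0.00131, g' = -0.2889 → ψ = 0.6824
Converged at ψ = 0.6824.

ψ = 0.6824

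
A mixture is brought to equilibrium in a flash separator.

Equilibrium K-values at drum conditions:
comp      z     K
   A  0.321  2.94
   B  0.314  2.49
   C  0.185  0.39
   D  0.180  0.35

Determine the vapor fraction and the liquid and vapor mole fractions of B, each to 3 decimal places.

ψ = 0.793, x_B = 0.144, y_B = 0.358

Rachford–Rice: g(ψ) = Σ zᵢ(Kᵢ−1)/(1+ψ(Kᵢ−1)) = 0.
Check two-phase: ΣzᵢKᵢ = 1.861 > 1 and Σzᵢ/Kᵢ = 1.224 > 1, so g(0) = 0.861 > 0 and g(1) = -0.224 < 0.
Newton iteration, ψ⁰ = 0.43:
  ψ = 0.430: g = 0.3093, g' = -0.891 → ψ = 0.777
  ψ = 0.777: g = 0.0142, g' = -0.901 → ψ = 0.793
Converged at ψ = 0.793.
Compositions from xᵢ = zᵢ/(1+ψ(Kᵢ−1)), yᵢ = Kᵢxᵢ:
  A: x = 0.126, y = 0.372
  B: x = 0.144, y = 0.358
  C: x = 0.358, y = 0.140
  D: x = 0.371, y = 0.130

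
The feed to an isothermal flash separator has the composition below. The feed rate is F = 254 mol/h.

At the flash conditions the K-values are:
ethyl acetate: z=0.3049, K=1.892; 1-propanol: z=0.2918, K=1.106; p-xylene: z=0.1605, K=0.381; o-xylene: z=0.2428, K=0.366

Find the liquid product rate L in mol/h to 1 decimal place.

L = 222.0 mol/h

Iterate (Newton) starting at ψ = 0.32:
  ψ = 0.3200: g = -0.07551, g' = -0.3991 → ψ = 0.1308
  ψ = 0.1308: g = -0.00190, g' = -0.3866 → ψ = 0.1259
Converged at ψ = 0.1259.
Then V = ψ·F = 0.1259·254 = 32.0 mol/h and L = F − V = 222.0 mol/h.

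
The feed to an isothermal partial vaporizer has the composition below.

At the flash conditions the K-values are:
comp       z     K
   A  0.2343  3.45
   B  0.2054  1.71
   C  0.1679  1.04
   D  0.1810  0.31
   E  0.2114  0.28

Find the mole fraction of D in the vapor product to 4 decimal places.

Newton–Raphson from ψ = 0.35:
  ψ = 0.3500: g = 0.06433, g' = -0.8200 → ψ = 0.4285
  ψ = 0.4285: g = 0.00106, g' = -0.7987 → ψ = 0.4298
Converged at ψ = 0.4298.
Compositions from xᵢ = zᵢ/(1+ψ(Kᵢ−1)), yᵢ = Kᵢxᵢ:
  A: x = 0.1141, y = 0.3937
  B: x = 0.1574, y = 0.2691
  C: x = 0.1651, y = 0.1717
  D: x = 0.2573, y = 0.0798
  E: x = 0.3061, y = 0.0857

y_D = 0.0798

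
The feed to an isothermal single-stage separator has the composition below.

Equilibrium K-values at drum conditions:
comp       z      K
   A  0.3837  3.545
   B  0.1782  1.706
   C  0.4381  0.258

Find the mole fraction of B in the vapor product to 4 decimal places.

y_B = 0.2241

Newton iteration, β⁰ = 0.5:
  β = 0.5000: g = 0.00589, g' = -1.1394 → β = 0.5052
Converged at β = 0.5052.
Compositions from xᵢ = zᵢ/(1+β(Kᵢ−1)), yᵢ = Kᵢxᵢ:
  A: x = 0.1679, y = 0.5951
  B: x = 0.1314, y = 0.2241
  C: x = 0.7008, y = 0.1808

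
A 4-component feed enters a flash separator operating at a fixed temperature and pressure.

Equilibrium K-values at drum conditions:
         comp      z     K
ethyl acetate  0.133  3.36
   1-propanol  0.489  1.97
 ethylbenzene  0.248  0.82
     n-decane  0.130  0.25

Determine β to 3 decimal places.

β = 0.900

Iterate (Newton) starting at β = 0.38:
  β = 0.380: g = 0.3278, g' = -0.604 → β = 0.923
  β = 0.923: g = -0.0212, g' = -0.984 → β = 0.901
  β = 0.901: g = -0.0008, g' = -0.915 → β = 0.900
Converged at β = 0.900.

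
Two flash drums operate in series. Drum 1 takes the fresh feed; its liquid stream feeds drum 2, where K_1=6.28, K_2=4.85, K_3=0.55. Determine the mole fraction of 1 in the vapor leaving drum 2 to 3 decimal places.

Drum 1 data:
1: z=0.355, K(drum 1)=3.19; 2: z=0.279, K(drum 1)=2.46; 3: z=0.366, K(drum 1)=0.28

Drum 1:
Newton iteration, ψ₁⁰ = 0.43:
  ψ₁ = 0.430: g = 0.2689, g' = -1.074 → ψ₁ = 0.680
Converged at ψ₁ = 0.680.
Drum-1 compositions:
  1: x = 0.143, y = 0.455
  2: x = 0.140, y = 0.344
  3: x = 0.717, y = 0.201
Drum-2 feed = drum-1 liquid: z₂ = (0.1426, 0.1400, 0.7175).
Drum 2:
Rachford–Rice: g(ψ₂) = Σ zᵢ(Kᵢ−1)/(1+ψ₂(Kᵢ−1)) = 0.
Check two-phase: ΣzᵢKᵢ = 1.969 > 1 and Σzᵢ/Kᵢ = 1.356 > 1, so g(0) = 0.969 > 0 and g(1) = -0.356 < 0.
Newton–Raphson from ψ₂ = 0.5:
  ψ₂ = 0.500: g = -0.0256, g' = -0.784 → ψ₂ = 0.467
  ψ₂ = 0.467: g = 0.0007, g' = -0.828 → ψ₂ = 0.468
Converged at ψ₂ = 0.468.
  1: x = 0.041, y = 0.258
  2: x = 0.050, y = 0.242
  3: x = 0.909, y = 0.500

y_1 (drum 2) = 0.258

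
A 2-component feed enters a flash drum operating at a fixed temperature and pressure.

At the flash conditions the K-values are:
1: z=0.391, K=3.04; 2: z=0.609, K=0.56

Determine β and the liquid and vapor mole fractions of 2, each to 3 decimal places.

Binary case is linear: z₁(K₁−1)(1+β(K₂−1)) + z₂(K₂−1)(1+β(K₁−1)) = 0
⇒ β = [z₁(K₁−1)+z₂(K₂−1)] / [−(K₁−1)(K₂−1)] = 0.5297/0.8976 = 0.590
Compositions from xᵢ = zᵢ/(1+β(Kᵢ−1)), yᵢ = Kᵢxᵢ:
  1: x = 0.177, y = 0.539
  2: x = 0.823, y = 0.461

β = 0.590, x_2 = 0.823, y_2 = 0.461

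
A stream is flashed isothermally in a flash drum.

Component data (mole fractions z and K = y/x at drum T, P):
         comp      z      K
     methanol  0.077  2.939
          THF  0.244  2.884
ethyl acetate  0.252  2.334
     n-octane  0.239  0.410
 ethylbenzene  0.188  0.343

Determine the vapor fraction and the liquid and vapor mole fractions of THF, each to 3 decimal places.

ψ = 0.660, x_THF = 0.109, y_THF = 0.314

Newton–Raphson from ψ = 0.47:
  ψ = 0.470: g = 0.1547, g' = -0.821 → ψ = 0.658
  ψ = 0.658: g = 0.0015, g' = -0.830 → ψ = 0.660
Converged at ψ = 0.660.
Compositions from xᵢ = zᵢ/(1+ψ(Kᵢ−1)), yᵢ = Kᵢxᵢ:
  methanol: x = 0.034, y = 0.099
  THF: x = 0.109, y = 0.314
  ethyl acetate: x = 0.134, y = 0.313
  n-octane: x = 0.391, y = 0.161
  ethylbenzene: x = 0.332, y = 0.114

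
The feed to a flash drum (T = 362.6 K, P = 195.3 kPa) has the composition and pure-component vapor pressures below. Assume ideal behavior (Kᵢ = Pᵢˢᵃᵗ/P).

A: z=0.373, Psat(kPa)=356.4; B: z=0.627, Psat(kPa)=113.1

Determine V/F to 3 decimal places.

V/F = 0.126

Raoult's law: Kᵢ = Pᵢˢᵃᵗ/P = Pᵢˢᵃᵗ/195.3.
  K_A = 356.4/195.3 = 1.82488, K_B = 113.1/195.3 = 0.57911
Rachford–Rice: g(V/F) = Σ zᵢ(Kᵢ−1)/(1+V/F(Kᵢ−1)) = 0.
Feasibility: ΣzᵢKᵢ = 1.044, Σzᵢ/Kᵢ = 1.287 — both > 1, two phases present.
Binary case is linear: z₁(K₁−1)(1+V/F(K₂−1)) + z₂(K₂−1)(1+V/F(K₁−1)) = 0
⇒ V/F = [z₁(K₁−1)+z₂(K₂−1)] / [−(K₁−1)(K₂−1)] = 0.0438/0.3472 = 0.126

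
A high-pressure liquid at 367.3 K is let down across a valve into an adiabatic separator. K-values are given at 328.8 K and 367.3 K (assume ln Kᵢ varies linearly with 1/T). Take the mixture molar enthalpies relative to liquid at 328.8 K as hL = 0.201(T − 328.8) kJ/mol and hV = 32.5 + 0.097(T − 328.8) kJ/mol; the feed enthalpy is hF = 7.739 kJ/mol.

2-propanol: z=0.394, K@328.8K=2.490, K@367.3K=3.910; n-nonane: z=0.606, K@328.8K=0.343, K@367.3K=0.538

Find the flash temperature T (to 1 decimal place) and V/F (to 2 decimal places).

Adiabatic flash: solve Rachford–Rice at each trial T, then check hF = ψ·hV(T) + (1−ψ)·hL(T).
  T = 328.8 K: K = (2.490, 0.343), RR gives ψ = 0.193, H_out = 6.272 kJ/mol
  T = 367.3 K: K = (3.910, 0.538), RR gives ψ = 0.645, H_out = 26.106 kJ/mol
  T = 348.1 K: K = (3.161, 0.435), RR gives ψ = 0.417, H_out = 16.601 kJ/mol
  T = 338.5 K: K = (2.817, 0.388), RR gives ψ = 0.310, H_out = 11.717 kJ/mol
  T = 333.6 K: K = (2.649, 0.365), RR gives ψ = 0.253, H_out = 9.057 kJ/mol
  T = 331.2 K: K = (2.569, 0.354), RR gives ψ = 0.224, H_out = 7.690 kJ/mol
Linear interpolation between T = 331.2 (H_out = 7.690) and T = 333.6 (H_out = 9.057) on hF = 7.739 gives T ≈ 331.3 K, at which ψ = 0.22.

T = 331.3 K, V/F = 0.22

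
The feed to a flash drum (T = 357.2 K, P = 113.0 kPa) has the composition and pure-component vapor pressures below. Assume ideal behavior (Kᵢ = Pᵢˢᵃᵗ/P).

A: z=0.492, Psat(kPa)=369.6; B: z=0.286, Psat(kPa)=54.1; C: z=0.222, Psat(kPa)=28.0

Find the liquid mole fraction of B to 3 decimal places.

Raoult's law: Kᵢ = Pᵢˢᵃᵗ/P = Pᵢˢᵃᵗ/113.0.
  K_A = 369.6/113.0 = 3.27080, K_B = 54.1/113.0 = 0.47876, K_C = 28.0/113.0 = 0.24779
Newton–Raphson from ψ = 0.5:
  ψ = 0.500: g = 0.0539, g' = -1.021 → ψ = 0.553
Converged at ψ = 0.553.
Compositions from xᵢ = zᵢ/(1+ψ(Kᵢ−1)), yᵢ = Kᵢxᵢ:
  A: x = 0.218, y = 0.713
  B: x = 0.402, y = 0.192
  C: x = 0.380, y = 0.094

x_B = 0.402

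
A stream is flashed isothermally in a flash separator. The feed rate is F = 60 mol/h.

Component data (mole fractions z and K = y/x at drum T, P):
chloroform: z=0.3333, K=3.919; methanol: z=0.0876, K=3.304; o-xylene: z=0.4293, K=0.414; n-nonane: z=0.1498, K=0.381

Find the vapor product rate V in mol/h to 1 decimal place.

V = 30.0 mol/h

Newton iteration, ψ⁰ = 0.5:
  ψ = 0.5000: g = -0.00076, g' = -0.9852 → ψ = 0.4992
Converged at ψ = 0.4992.
Then V = ψ·F = 0.4992·60 = 30.0 mol/h and L = F − V = 30.0 mol/h.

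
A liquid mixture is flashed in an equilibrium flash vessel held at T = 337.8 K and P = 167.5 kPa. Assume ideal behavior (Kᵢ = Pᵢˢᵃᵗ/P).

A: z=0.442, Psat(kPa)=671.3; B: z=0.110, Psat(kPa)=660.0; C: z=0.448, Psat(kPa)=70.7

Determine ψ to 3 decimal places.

Raoult's law: Kᵢ = Pᵢˢᵃᵗ/P = Pᵢˢᵃᵗ/167.5.
  K_A = 671.3/167.5 = 4.00776, K_B = 660.0/167.5 = 3.94030, K_C = 70.7/167.5 = 0.42209
Material balance + equilibrium reduce to Σ zᵢ(Kᵢ−1)/(1+ψ(Kᵢ−1)) = 0.
Feasibility: ΣzᵢKᵢ = 2.394, Σzᵢ/Kᵢ = 1.200 — both > 1, two phases present.
Iterate (Newton) starting at ψ = 0.51:
  ψ = 0.510: g = 0.2869, g' = -1.076 → ψ = 0.777
  ψ = 0.777: g = 0.0272, g' = -0.940 → ψ = 0.806
Converged at ψ = 0.806.

ψ = 0.806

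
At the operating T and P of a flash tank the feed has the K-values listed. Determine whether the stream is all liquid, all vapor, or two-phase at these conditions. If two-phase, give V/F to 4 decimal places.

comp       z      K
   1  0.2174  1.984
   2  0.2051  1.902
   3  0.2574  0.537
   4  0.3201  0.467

two-phase, V/F = 0.2296

ΣzᵢKᵢ = 1.1091; Σzᵢ/Kᵢ = 1.3822.
Both exceed 1, so a two-phase solution exists.
Newton–Raphson from ψ = 0.36:
  ψ = 0.3600: g = -0.05652, g' = -0.4286 → ψ = 0.2281
  ψ = 0.2281: g = 0.00066, g' = -0.4420 → ψ = 0.2296
Converged at ψ = 0.2296.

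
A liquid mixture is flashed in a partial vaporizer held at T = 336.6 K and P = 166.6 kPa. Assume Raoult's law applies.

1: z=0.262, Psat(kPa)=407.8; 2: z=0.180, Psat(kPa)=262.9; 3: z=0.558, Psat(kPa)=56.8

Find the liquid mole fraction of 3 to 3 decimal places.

Raoult's law: Kᵢ = Pᵢˢᵃᵗ/P = Pᵢˢᵃᵗ/166.6.
  K_1 = 407.8/166.6 = 2.44778, K_2 = 262.9/166.6 = 1.57803, K_3 = 56.8/166.6 = 0.34094
Material balance + equilibrium reduce to Σ zᵢ(Kᵢ−1)/(1+ψ(Kᵢ−1)) = 0.
Check two-phase: ΣzᵢKᵢ = 1.116 > 1 and Σzᵢ/Kᵢ = 1.858 > 1, so g(0) = 0.116 > 0 and g(1) = -0.858 < 0.
Newton–Raphson from ψ = 0.5:
  ψ = 0.500: g = -0.2478, g' = -0.760 → ψ = 0.174
  ψ = 0.174: g = -0.0179, g' = -0.709 → ψ = 0.149
Converged at ψ = 0.149.
Compositions from xᵢ = zᵢ/(1+ψ(Kᵢ−1)), yᵢ = Kᵢxᵢ:
  1: x = 0.216, y = 0.528
  2: x = 0.166, y = 0.262
  3: x = 0.619, y = 0.211

x_3 = 0.619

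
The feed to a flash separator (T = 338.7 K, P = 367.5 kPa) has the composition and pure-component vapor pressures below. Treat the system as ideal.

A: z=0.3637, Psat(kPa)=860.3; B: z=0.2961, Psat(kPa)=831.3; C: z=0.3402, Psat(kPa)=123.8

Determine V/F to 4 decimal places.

V/F = 0.7343

Raoult's law: Kᵢ = Pᵢˢᵃᵗ/P = Pᵢˢᵃᵗ/367.5.
  K_A = 860.3/367.5 = 2.340952, K_B = 831.3/367.5 = 2.262041, K_C = 123.8/367.5 = 0.336871
Rachford–Rice: g(V/F) = Σ zᵢ(Kᵢ−1)/(1+V/F(Kᵢ−1)) = 0.
Check two-phase: ΣzᵢKᵢ = 1.6358 > 1 and Σzᵢ/Kᵢ = 1.2961 > 1, so g(0) = 0.6358 > 0 and g(1) = -0.2961 < 0.
Newton–Raphson from V/F = 0.38:
  V/F = 0.3800: g = 0.27405, g' = -0.7698 → V/F = 0.7360
  V/F = 0.7360: g = -0.00148, g' = -0.8632 → V/F = 0.7343
Converged at V/F = 0.7343.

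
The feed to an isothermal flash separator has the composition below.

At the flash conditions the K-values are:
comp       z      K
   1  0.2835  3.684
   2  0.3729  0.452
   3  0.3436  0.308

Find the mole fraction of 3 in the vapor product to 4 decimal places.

y_3 = 0.1220

Let ψ = V/F and solve Σ zᵢ(Kᵢ−1)/(1+ψ(Kᵢ−1)) = 0.
Check two-phase: ΣzᵢKᵢ = 1.3188 > 1 and Σzᵢ/Kᵢ = 2.0175 > 1, so g(0) = 0.3188 > 0 and g(1) = -1.0175 < 0.
Newton iteration, ψ⁰ = 0.5:
  ψ = 0.5000: g = -0.32014, g' = -0.9695 → ψ = 0.1698
  ψ = 0.1698: g = 0.02797, g' = -1.3112 → ψ = 0.1911
  ψ = 0.1911: g = 0.00066, g' = -1.2504 → ψ = 0.1917
Converged at ψ = 0.1917.
Compositions from xᵢ = zᵢ/(1+ψ(Kᵢ−1)), yᵢ = Kᵢxᵢ:
  1: x = 0.1872, y = 0.6897
  2: x = 0.4167, y = 0.1883
  3: x = 0.3961, y = 0.1220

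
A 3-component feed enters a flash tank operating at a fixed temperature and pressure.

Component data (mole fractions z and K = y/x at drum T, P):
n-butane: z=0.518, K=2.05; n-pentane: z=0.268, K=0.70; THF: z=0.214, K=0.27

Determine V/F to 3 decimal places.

V/F = 0.528

Rachford–Rice: g(V/F) = Σ zᵢ(Kᵢ−1)/(1+V/F(Kᵢ−1)) = 0.
g(0) = ΣzᵢKᵢ − 1 = 0.307 and g(1) = 1 − Σzᵢ/Kᵢ = -0.428, so a root lies in (0, 1).
Iterate (Newton) starting at V/F = 0.5:
  V/F = 0.500: g = 0.0161, g' = -0.562 → V/F = 0.529
  V/F = 0.529: g = -0.0001, g' = -0.573 → V/F = 0.528
Converged at V/F = 0.528.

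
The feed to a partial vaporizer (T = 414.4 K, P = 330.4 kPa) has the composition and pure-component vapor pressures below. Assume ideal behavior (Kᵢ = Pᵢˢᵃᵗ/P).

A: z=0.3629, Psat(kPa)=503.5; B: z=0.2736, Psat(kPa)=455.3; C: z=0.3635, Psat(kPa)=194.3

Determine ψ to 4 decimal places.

ψ = 0.7520

Raoult's law: Kᵢ = Pᵢˢᵃᵗ/P = Pᵢˢᵃᵗ/330.4.
  K_A = 503.5/330.4 = 1.523910, K_B = 455.3/330.4 = 1.378027, K_C = 194.3/330.4 = 0.588075
Newton iteration, ψ⁰ = 0.5:
  ψ = 0.5000: g = 0.04907, g' = -0.1880 → ψ = 0.7610
  ψ = 0.7610: g = -0.00185, g' = -0.2054 → ψ = 0.7520
Converged at ψ = 0.7520.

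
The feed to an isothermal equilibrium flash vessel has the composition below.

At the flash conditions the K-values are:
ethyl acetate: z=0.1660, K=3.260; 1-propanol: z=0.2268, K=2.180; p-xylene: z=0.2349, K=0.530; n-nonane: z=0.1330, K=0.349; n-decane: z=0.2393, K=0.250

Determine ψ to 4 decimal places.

Rachford–Rice: g(ψ) = Σ zᵢ(Kᵢ−1)/(1+ψ(Kᵢ−1)) = 0.
Check two-phase: ΣzᵢKᵢ = 1.2663 > 1 and Σzᵢ/Kᵢ = 1.9365 > 1, so g(0) = 0.2663 > 0 and g(1) = -0.9365 < 0.
Newton–Raphson from ψ = 0.37:
  ψ = 0.3700: g = -0.10550, g' = -0.8362 → ψ = 0.2438
  ψ = 0.2438: g = 0.00245, g' = -0.8903 → ψ = 0.2466
Converged at ψ = 0.2466.

ψ = 0.2466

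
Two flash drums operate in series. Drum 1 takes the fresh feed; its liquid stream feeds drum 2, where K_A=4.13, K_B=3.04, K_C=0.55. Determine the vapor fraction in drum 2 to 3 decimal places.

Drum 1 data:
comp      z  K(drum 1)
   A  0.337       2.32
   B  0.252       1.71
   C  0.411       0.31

V/F (drum 2) = 0.656

Drum 1:
Rachford–Rice: g(ψ₁) = Σ zᵢ(Kᵢ−1)/(1+ψ₁(Kᵢ−1)) = 0.
g(0) = ΣzᵢKᵢ − 1 = 0.340 and g(1) = 1 − Σzᵢ/Kᵢ = -0.618, so a root lies in (0, 1).
Newton iteration, ψ₁⁰ = 0.32:
  ψ₁ = 0.320: g = 0.0946, g' = -0.697 → ψ₁ = 0.456
  ψ₁ = 0.456: g = -0.0007, g' = -0.718 → ψ₁ = 0.455
Converged at ψ₁ = 0.455.
Drum-1 compositions:
  A: x = 0.211, y = 0.489
  B: x = 0.190, y = 0.326
  C: x = 0.599, y = 0.186
Drum-2 feed = drum-1 liquid: z₂ = (0.2106, 0.1905, 0.5989).
Drum 2:
Let ψ₂ = V/F and solve Σ zᵢ(Kᵢ−1)/(1+ψ₂(Kᵢ−1)) = 0.
Feasibility: ΣzᵢKᵢ = 1.778, Σzᵢ/Kᵢ = 1.203 — both > 1, two phases present.
Newton iteration, ψ₂⁰ = 0.57:
  ψ₂ = 0.570: g = 0.0540, g' = -0.655 → ψ₂ = 0.652
  ψ₂ = 0.652: g = 0.0019, g' = -0.612 → ψ₂ = 0.656
Converged at ψ₂ = 0.656.
  A: x = 0.069, y = 0.285
  B: x = 0.082, y = 0.248
  C: x = 0.849, y = 0.467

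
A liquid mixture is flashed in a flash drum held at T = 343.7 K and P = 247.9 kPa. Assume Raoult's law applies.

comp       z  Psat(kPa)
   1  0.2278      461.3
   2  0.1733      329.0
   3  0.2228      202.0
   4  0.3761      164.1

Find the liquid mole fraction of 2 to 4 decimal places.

Raoult's law: Kᵢ = Pᵢˢᵃᵗ/P = Pᵢˢᵃᵗ/247.9.
  K_1 = 461.3/247.9 = 1.860831, K_2 = 329.0/247.9 = 1.327148, K_3 = 202.0/247.9 = 0.814845, K_4 = 164.1/247.9 = 0.661960
Iterate (Newton) starting at ψ = 0.5:
  ψ = 0.5000: g = -0.01264, g' = -0.1677 → ψ = 0.4246
  ψ = 0.4246: g = 0.00017, g' = -0.1724 → ψ = 0.4256
Converged at ψ = 0.4256.
Compositions from xᵢ = zᵢ/(1+ψ(Kᵢ−1)), yᵢ = Kᵢxᵢ:
  1: x = 0.1667, y = 0.3102
  2: x = 0.1521, y = 0.2019
  3: x = 0.2419, y = 0.1971
  4: x = 0.4393, y = 0.2908

x_2 = 0.1521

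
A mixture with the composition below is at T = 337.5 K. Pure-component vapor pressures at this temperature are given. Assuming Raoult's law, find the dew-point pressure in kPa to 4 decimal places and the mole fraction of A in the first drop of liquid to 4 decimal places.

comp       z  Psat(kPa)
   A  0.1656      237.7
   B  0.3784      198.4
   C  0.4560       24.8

Pdew = 47.6394 kPa, x_A = 0.0332

At the dew point ψ → 1, so Σzᵢ/Kᵢ = 1 with Kᵢ = Pᵢˢᵃᵗ/P ⇒ 1/P = Σzᵢ/Pᵢˢᵃᵗ.
1/P = 0.1656/237.7 + 0.3784/198.4 + 0.4560/24.8 = 0.0209910 ⇒ P = 47.6394 kPa
xᵢ = zᵢP/Pᵢˢᵃᵗ ⇒ x_A = 0.1656·47.6394/237.7 = 0.0332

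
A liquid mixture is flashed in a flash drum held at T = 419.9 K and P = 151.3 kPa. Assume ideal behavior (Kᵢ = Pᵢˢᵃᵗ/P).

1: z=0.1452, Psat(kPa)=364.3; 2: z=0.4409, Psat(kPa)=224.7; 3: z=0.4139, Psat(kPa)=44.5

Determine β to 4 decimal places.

β = 0.2264

Raoult's law: Kᵢ = Pᵢˢᵃᵗ/P = Pᵢˢᵃᵗ/151.3.
  K_1 = 364.3/151.3 = 2.407799, K_2 = 224.7/151.3 = 1.485129, K_3 = 44.5/151.3 = 0.294118
Material balance + equilibrium reduce to Σ zᵢ(Kᵢ−1)/(1+β(Kᵢ−1)) = 0.
Feasibility: ΣzᵢKᵢ = 1.1261, Σzᵢ/Kᵢ = 1.7644 — both > 1, two phases present.
Newton iteration, β⁰ = 0.39:
  β = 0.3900: g = -0.09133, g' = -0.5860 → β = 0.2341
  β = 0.2341: g = -0.00421, g' = -0.5424 → β = 0.2264
Converged at β = 0.2264.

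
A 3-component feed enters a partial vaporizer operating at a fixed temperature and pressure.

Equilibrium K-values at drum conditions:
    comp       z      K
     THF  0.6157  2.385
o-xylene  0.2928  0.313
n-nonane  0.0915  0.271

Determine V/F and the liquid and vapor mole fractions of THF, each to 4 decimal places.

Rachford–Rice: g(V/F) = Σ zᵢ(Kᵢ−1)/(1+V/F(Kᵢ−1)) = 0.
Feasibility: ΣzᵢKᵢ = 1.5849, Σzᵢ/Kᵢ = 1.5313 — both > 1, two phases present.
Newton–Raphson from V/F = 0.5:
  V/F = 0.5000: g = 0.09247, g' = -0.8533 → V/F = 0.6084
  V/F = 0.6084: g = -0.00266, g' = -0.9128 → V/F = 0.6055
Converged at V/F = 0.6054.
Compositions from xᵢ = zᵢ/(1+V/F(Kᵢ−1)), yᵢ = Kᵢxᵢ:
  THF: x = 0.3349, y = 0.7987
  o-xylene: x = 0.5013, y = 0.1569
  n-nonane: x = 0.1638, y = 0.0444

V/F = 0.6054, x_THF = 0.3349, y_THF = 0.7987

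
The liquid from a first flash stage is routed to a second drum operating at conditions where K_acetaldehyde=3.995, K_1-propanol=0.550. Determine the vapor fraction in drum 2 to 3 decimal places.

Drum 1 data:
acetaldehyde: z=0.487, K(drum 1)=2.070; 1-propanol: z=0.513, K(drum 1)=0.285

V/F (drum 2) = 0.690

Drum 1:
Let ψ₁ = V/F and solve Σ zᵢ(Kᵢ−1)/(1+ψ₁(Kᵢ−1)) = 0.
Feasibility: ΣzᵢKᵢ = 1.154, Σzᵢ/Kᵢ = 2.035 — both > 1, two phases present.
Binary case is linear: z₁(K₁−1)(1+ψ₁(K₂−1)) + z₂(K₂−1)(1+ψ₁(K₁−1)) = 0
⇒ ψ₁ = [z₁(K₁−1)+z₂(K₂−1)] / [−(K₁−1)(K₂−1)] = 0.1543/0.7651 = 0.202
Drum-1 compositions:
  acetaldehyde: x = 0.401, y = 0.829
  1-propanol: x = 0.599, y = 0.171
Drum-2 feed = drum-1 liquid: z₂ = (0.4006, 0.5994).
Drum 2:
Material balance + equilibrium reduce to Σ zᵢ(Kᵢ−1)/(1+ψ₂(Kᵢ−1)) = 0.
Check two-phase: ΣzᵢKᵢ = 1.930 > 1 and Σzᵢ/Kᵢ = 1.190 > 1, so g(0) = 0.930 > 0 and g(1) = -0.190 < 0.
Binary case is linear: z₁(K₁−1)(1+ψ₂(K₂−1)) + z₂(K₂−1)(1+ψ₂(K₁−1)) = 0
⇒ ψ₂ = [z₁(K₁−1)+z₂(K₂−1)] / [−(K₁−1)(K₂−1)] = 0.9299/1.3478 = 0.690
  acetaldehyde: x = 0.131, y = 0.522
  1-propanol: x = 0.869, y = 0.478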